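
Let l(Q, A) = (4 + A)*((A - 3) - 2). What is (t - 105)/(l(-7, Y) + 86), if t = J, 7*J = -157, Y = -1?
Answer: -223/119 ≈ -1.8739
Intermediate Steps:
J = -157/7 (J = (1/7)*(-157) = -157/7 ≈ -22.429)
t = -157/7 ≈ -22.429
l(Q, A) = (-5 + A)*(4 + A) (l(Q, A) = (4 + A)*((-3 + A) - 2) = (4 + A)*(-5 + A) = (-5 + A)*(4 + A))
(t - 105)/(l(-7, Y) + 86) = (-157/7 - 105)/((-20 + (-1)**2 - 1*(-1)) + 86) = -892/7/((-20 + 1 + 1) + 86) = -892/7/(-18 + 86) = -892/7/68 = (1/68)*(-892/7) = -223/119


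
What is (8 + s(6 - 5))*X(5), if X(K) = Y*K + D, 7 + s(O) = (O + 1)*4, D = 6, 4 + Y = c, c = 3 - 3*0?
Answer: 9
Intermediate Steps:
c = 3 (c = 3 + 0 = 3)
Y = -1 (Y = -4 + 3 = -1)
s(O) = -3 + 4*O (s(O) = -7 + (O + 1)*4 = -7 + (1 + O)*4 = -7 + (4 + 4*O) = -3 + 4*O)
X(K) = 6 - K (X(K) = -K + 6 = 6 - K)
(8 + s(6 - 5))*X(5) = (8 + (-3 + 4*(6 - 5)))*(6 - 1*5) = (8 + (-3 + 4*1))*(6 - 5) = (8 + (-3 + 4))*1 = (8 + 1)*1 = 9*1 = 9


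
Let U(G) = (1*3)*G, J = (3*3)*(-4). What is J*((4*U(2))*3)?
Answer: -2592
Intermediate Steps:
J = -36 (J = 9*(-4) = -36)
U(G) = 3*G
J*((4*U(2))*3) = -36*4*(3*2)*3 = -36*4*6*3 = -864*3 = -36*72 = -2592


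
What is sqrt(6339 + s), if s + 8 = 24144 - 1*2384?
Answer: sqrt(28091) ≈ 167.60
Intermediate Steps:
s = 21752 (s = -8 + (24144 - 1*2384) = -8 + (24144 - 2384) = -8 + 21760 = 21752)
sqrt(6339 + s) = sqrt(6339 + 21752) = sqrt(28091)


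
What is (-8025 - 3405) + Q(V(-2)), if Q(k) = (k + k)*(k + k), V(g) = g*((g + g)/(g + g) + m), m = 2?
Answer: -11286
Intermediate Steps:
V(g) = 3*g (V(g) = g*((g + g)/(g + g) + 2) = g*((2*g)/((2*g)) + 2) = g*((2*g)*(1/(2*g)) + 2) = g*(1 + 2) = g*3 = 3*g)
Q(k) = 4*k**2 (Q(k) = (2*k)*(2*k) = 4*k**2)
(-8025 - 3405) + Q(V(-2)) = (-8025 - 3405) + 4*(3*(-2))**2 = -11430 + 4*(-6)**2 = -11430 + 4*36 = -11430 + 144 = -11286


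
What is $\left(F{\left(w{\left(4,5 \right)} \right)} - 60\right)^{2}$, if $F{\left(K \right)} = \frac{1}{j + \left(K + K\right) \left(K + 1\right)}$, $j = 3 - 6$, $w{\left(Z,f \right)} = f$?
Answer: $\frac{11689561}{3249} \approx 3597.9$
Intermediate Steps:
$j = -3$
$F{\left(K \right)} = \frac{1}{-3 + 2 K \left(1 + K\right)}$ ($F{\left(K \right)} = \frac{1}{-3 + \left(K + K\right) \left(K + 1\right)} = \frac{1}{-3 + 2 K \left(1 + K\right)}$)
$\left(F{\left(w{\left(4,5 \right)} \right)} - 60\right)^{2} = \left(\frac{1}{-3 + 2 \cdot 5 + 2 \cdot 5^{2}} - 60\right)^{2} = \left(\frac{1}{-3 + 10 + 2 \cdot 25} - 60\right)^{2} = \left(\frac{1}{-3 + 10 + 50} - 60\right)^{2} = \left(\frac{1}{57} - 60\right)^{2} = \left(- \frac{3419}{57}\right)^{2} = \frac{11689561}{3249}$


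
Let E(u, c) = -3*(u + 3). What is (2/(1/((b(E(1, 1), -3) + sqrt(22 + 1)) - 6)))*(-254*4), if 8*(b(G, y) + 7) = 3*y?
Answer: 28702 - 2032*sqrt(23) ≈ 18957.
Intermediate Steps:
E(u, c) = -9 - 3*u (E(u, c) = -3*(3 + u) = -9 - 3*u)
b(G, y) = -7 + 3*y/8 (b(G, y) = -7 + (3*y)/8 = -7 + 3*y/8)
(2/(1/((b(E(1, 1), -3) + sqrt(22 + 1)) - 6)))*(-254*4) = (2/(1/(((-7 + (3/8)*(-3)) + sqrt(22 + 1)) - 6)))*(-254*4) = (2/(1/(((-7 - 9/8) + sqrt(23)) - 6)))*(-1016) = (2/(1/((-65/8 + sqrt(23)) - 6)))*(-1016) = (2/(1/(-113/8 + sqrt(23))))*(-1016) = (2*(-113/8 + sqrt(23)))*(-1016) = (-113/4 + 2*sqrt(23))*(-1016) = 28702 - 2032*sqrt(23)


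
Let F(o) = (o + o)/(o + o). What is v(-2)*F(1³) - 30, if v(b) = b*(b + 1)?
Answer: -28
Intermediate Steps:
v(b) = b*(1 + b)
F(o) = 1 (F(o) = (2*o)/((2*o)) = (2*o)*(1/(2*o)) = 1)
v(-2)*F(1³) - 30 = -2*(1 - 2)*1 - 30 = -2*(-1)*1 - 30 = 2*1 - 30 = 2 - 30 = -28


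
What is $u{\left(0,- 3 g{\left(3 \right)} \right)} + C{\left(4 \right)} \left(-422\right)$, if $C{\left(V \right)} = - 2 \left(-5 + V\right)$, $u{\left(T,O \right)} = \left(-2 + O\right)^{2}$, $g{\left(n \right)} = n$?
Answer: $-723$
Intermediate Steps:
$C{\left(V \right)} = 10 - 2 V$
$u{\left(0,- 3 g{\left(3 \right)} \right)} + C{\left(4 \right)} \left(-422\right) = \left(-2 - 9\right)^{2} + \left(10 - 8\right) \left(-422\right) = \left(-11\right)^{2} + 2 \left(-422\right) = 121 - 844 = -723$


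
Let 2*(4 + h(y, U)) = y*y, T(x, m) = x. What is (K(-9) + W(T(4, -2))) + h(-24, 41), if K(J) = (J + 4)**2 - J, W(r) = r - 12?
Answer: 310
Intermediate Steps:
h(y, U) = -4 + y**2/2 (h(y, U) = -4 + (y*y)/2 = -4 + y**2/2)
W(r) = -12 + r
K(J) = (4 + J)**2 - J
(K(-9) + W(T(4, -2))) + h(-24, 41) = (((4 - 9)**2 - 1*(-9)) + (-12 + 4)) + (-4 + (1/2)*(-24)**2) = (((-5)**2 + 9) - 8) + (-4 + (1/2)*576) = ((25 + 9) - 8) + (-4 + 288) = (34 - 8) + 284 = 26 + 284 = 310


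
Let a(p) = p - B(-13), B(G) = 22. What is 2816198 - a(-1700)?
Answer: 2817920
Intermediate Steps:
a(p) = -22 + p (a(p) = p - 1*22 = p - 22 = -22 + p)
2816198 - a(-1700) = 2816198 - (-22 - 1700) = 2816198 - 1*(-1722) = 2816198 + 1722 = 2817920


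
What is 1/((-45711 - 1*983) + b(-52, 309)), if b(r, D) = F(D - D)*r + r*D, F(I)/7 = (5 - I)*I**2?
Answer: -1/62762 ≈ -1.5933e-5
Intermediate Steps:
F(I) = 7*I**2*(5 - I) (F(I) = 7*((5 - I)*I**2) = 7*(I**2*(5 - I)) = 7*I**2*(5 - I))
b(r, D) = D*r (b(r, D) = (7*(D - D)**2*(5 - (D - D)))*r + r*D = (7*0**2*(5 - 1*0))*r + D*r = (7*0*(5 + 0))*r + D*r = (7*0*5)*r + D*r = 0*r + D*r = 0 + D*r = D*r)
1/((-45711 - 1*983) + b(-52, 309)) = 1/((-45711 - 1*983) + 309*(-52)) = 1/((-45711 - 983) - 16068) = 1/(-46694 - 16068) = 1/(-62762) = -1/62762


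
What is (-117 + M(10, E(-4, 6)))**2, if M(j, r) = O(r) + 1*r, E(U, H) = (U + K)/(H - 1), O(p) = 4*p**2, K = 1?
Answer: 8433216/625 ≈ 13493.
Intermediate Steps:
E(U, H) = (1 + U)/(-1 + H) (E(U, H) = (U + 1)/(H - 1) = (1 + U)/(-1 + H))
M(j, r) = r + 4*r**2 (M(j, r) = 4*r**2 + 1*r = 4*r**2 + r = r + 4*r**2)
(-117 + M(10, E(-4, 6)))**2 = (-117 + ((1 - 4)/(-1 + 6))*(1 + 4*((1 - 4)/(-1 + 6))))**2 = (-117 + (-3/5)*(1 + 4*(-3/5)))**2 = (-117 + ((1/5)*(-3))*(1 + 4*((1/5)*(-3))))**2 = (-117 - 3*(1 + 4*(-3/5))/5)**2 = (-117 - 3*(1 - 12/5)/5)**2 = (-117 - 3/5*(-7/5))**2 = (-117 + 21/25)**2 = (-2904/25)**2 = 8433216/625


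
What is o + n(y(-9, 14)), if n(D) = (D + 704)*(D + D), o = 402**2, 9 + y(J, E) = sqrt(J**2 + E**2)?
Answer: 149648 + 1372*sqrt(277) ≈ 1.7248e+5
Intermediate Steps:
y(J, E) = -9 + sqrt(E**2 + J**2) (y(J, E) = -9 + sqrt(J**2 + E**2) = -9 + sqrt(E**2 + J**2))
o = 161604
n(D) = 2*D*(704 + D) (n(D) = (704 + D)*(2*D) = 2*D*(704 + D))
o + n(y(-9, 14)) = 161604 + 2*(-9 + sqrt(14**2 + (-9)**2))*(704 + (-9 + sqrt(14**2 + (-9)**2))) = 161604 + 2*(-9 + sqrt(196 + 81))*(704 + (-9 + sqrt(196 + 81))) = 161604 + 2*(-9 + sqrt(277))*(704 + (-9 + sqrt(277))) = 161604 + 2*(-9 + sqrt(277))*(695 + sqrt(277))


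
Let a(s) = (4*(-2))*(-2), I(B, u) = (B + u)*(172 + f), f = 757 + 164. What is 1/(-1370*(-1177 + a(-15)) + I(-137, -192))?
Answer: 1/1230973 ≈ 8.1237e-7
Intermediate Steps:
f = 921
I(B, u) = 1093*B + 1093*u (I(B, u) = (B + u)*(172 + 921) = (B + u)*1093 = 1093*B + 1093*u)
a(s) = 16 (a(s) = -8*(-2) = 16)
1/(-1370*(-1177 + a(-15)) + I(-137, -192)) = 1/(-1370*(-1177 + 16) + (1093*(-137) + 1093*(-192))) = 1/(-1370*(-1161) + (-149741 - 209856)) = 1/(1590570 - 359597) = 1/1230973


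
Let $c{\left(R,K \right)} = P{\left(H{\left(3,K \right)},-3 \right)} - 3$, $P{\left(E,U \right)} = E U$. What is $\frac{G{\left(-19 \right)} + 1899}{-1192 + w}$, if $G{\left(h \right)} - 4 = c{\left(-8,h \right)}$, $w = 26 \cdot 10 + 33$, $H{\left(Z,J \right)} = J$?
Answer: $- \frac{1957}{899} \approx -2.1769$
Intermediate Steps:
$w = 293$ ($w = 260 + 33 = 293$)
$c{\left(R,K \right)} = -3 - 3 K$ ($c{\left(R,K \right)} = K \left(-3\right) - 3 = - 3 K - 3 = -3 - 3 K$)
$G{\left(h \right)} = 1 - 3 h$ ($G{\left(h \right)} = 4 - \left(3 + 3 h\right) = 1 - 3 h$)
$\frac{G{\left(-19 \right)} + 1899}{-1192 + w} = \frac{\left(1 - -57\right) + 1899}{-1192 + 293} = \frac{\left(1 + 57\right) + 1899}{-899} = \left(58 + 1899\right) \left(- \frac{1}{899}\right) = 1957 \left(- \frac{1}{899}\right) = - \frac{1957}{899}$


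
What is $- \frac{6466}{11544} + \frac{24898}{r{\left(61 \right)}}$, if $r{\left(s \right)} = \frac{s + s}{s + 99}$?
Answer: $\frac{11496703267}{352092} \approx 32653.0$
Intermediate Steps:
$r{\left(s \right)} = \frac{2 s}{99 + s}$
$- \frac{6466}{11544} + \frac{24898}{r{\left(61 \right)}} = - \frac{6466}{11544} + \frac{24898}{2 \cdot 61 \frac{1}{99 + 61}} = \left(-6466\right) \frac{1}{11544} + \frac{24898}{2 \cdot 61 \cdot \frac{1}{160}} = - \frac{3233}{5772} + \frac{24898}{2 \cdot 61 \cdot \frac{1}{160}} = - \frac{3233}{5772} + \frac{24898}{\frac{61}{80}} = - \frac{3233}{5772} + 24898 \cdot \frac{80}{61} = - \frac{3233}{5772} + \frac{1991840}{61} = \frac{11496703267}{352092}$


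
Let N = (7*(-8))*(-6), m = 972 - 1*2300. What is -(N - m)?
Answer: -1664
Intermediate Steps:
m = -1328 (m = 972 - 2300 = -1328)
N = 336 (N = -56*(-6) = 336)
-(N - m) = -(336 - 1*(-1328)) = -(336 + 1328) = -1*1664 = -1664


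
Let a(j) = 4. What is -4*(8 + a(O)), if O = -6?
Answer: -48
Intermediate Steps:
-4*(8 + a(O)) = -4*(8 + 4) = -4*12 = -48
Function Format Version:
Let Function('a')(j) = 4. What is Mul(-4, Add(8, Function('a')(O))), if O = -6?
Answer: -48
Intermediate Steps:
Mul(-4, Add(8, Function('a')(O))) = Mul(-4, Add(8, 4)) = Mul(-4, 12) = -48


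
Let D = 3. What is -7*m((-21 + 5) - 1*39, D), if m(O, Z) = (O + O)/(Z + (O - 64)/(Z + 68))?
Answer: 27335/47 ≈ 581.60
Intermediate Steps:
m(O, Z) = 2*O/(Z + (-64 + O)/(68 + Z)) (m(O, Z) = (2*O)/(Z + (-64 + O)/(68 + Z)) = 2*O/(Z + (-64 + O)/(68 + Z)))
-7*m((-21 + 5) - 1*39, D) = -14*((-21 + 5) - 1*39)*(68 + 3)/(-64 + ((-21 + 5) - 1*39) + 3² + 68*3) = -14*(-16 - 39)*71/(-64 + (-16 - 39) + 9 + 204) = -14*(-55)*71/(-64 - 55 + 9 + 204) = -14*(-55)*71/94 = -7*(-3905/47) = 27335/47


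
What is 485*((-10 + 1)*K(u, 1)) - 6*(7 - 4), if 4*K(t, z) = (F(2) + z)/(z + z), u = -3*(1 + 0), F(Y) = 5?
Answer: -13167/4 ≈ -3291.8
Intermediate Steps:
u = -3 (u = -3*1 = -3)
K(t, z) = (5 + z)/(8*z) (K(t, z) = ((5 + z)/(z + z))/4 = ((5 + z)/((2*z)))/4 = ((5 + z)*(1/(2*z)))/4 = ((5 + z)/(2*z))/4 = (5 + z)/(8*z))
485*((-10 + 1)*K(u, 1)) - 6*(7 - 4) = 485*((-10 + 1)*((⅛)*(5 + 1)/1)) - 6*(7 - 4) = 485*(-9*6/8) - 6*3 = 485*(-9*¾) - 18 = 485*(-27/4) - 18 = -13095/4 - 18 = -13167/4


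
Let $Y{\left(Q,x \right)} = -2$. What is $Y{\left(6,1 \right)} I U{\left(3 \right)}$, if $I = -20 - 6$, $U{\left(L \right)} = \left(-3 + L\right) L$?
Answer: $0$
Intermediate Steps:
$U{\left(L \right)} = L \left(-3 + L\right)$
$I = -26$ ($I = -20 - 6 = -26$)
$Y{\left(6,1 \right)} I U{\left(3 \right)} = \left(-2\right) \left(-26\right) 3 \left(-3 + 3\right) = 52 \cdot 3 \cdot 0 = 52 \cdot 0 = 0$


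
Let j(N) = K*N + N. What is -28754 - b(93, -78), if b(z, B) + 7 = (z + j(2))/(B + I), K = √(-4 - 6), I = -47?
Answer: -718656/25 + 2*I*√10/125 ≈ -28746.0 + 0.050596*I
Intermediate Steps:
K = I*√10 (K = √(-10) = I*√10 ≈ 3.1623*I)
j(N) = N + I*N*√10 (j(N) = (I*√10)*N + N = I*N*√10 + N = N + I*N*√10)
b(z, B) = -7 + (2 + z + 2*I*√10)/(-47 + B) (b(z, B) = -7 + (z + 2*(1 + I*√10))/(B - 47) = -7 + (z + (2 + 2*I*√10))/(-47 + B) = -7 + (2 + z + 2*I*√10)/(-47 + B))
-28754 - b(93, -78) = -28754 - (331 + 93 - 7*(-78) + 2*I*√10)/(-47 - 78) = -28754 - (331 + 93 + 546 + 2*I*√10)/(-125) = -28754 - (-1)*(970 + 2*I*√10)/125 = -28754 - (-194/25 - 2*I*√10/125) = -28754 + (194/25 + 2*I*√10/125) = -718656/25 + 2*I*√10/125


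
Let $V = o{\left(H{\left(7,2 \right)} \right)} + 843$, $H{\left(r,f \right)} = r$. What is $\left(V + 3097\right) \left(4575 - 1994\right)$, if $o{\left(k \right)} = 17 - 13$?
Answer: $10179464$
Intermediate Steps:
$o{\left(k \right)} = 4$ ($o{\left(k \right)} = 17 - 13 = 4$)
$V = 847$ ($V = 4 + 843 = 847$)
$\left(V + 3097\right) \left(4575 - 1994\right) = \left(847 + 3097\right) \left(4575 - 1994\right) = 3944 \cdot 2581 = 10179464$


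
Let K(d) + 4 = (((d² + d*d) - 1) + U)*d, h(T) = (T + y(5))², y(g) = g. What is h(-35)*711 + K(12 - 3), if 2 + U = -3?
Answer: 641300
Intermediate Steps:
U = -5 (U = -2 - 3 = -5)
h(T) = (5 + T)² (h(T) = (T + 5)² = (5 + T)²)
K(d) = -4 + d*(-6 + 2*d²) (K(d) = -4 + (((d² + d*d) - 1) - 5)*d = -4 + (((d² + d²) - 1) - 5)*d = -4 + ((2*d² - 1) - 5)*d = -4 + ((-1 + 2*d²) - 5)*d = -4 + (-6 + 2*d²)*d = -4 + d*(-6 + 2*d²))
h(-35)*711 + K(12 - 3) = (5 - 35)²*711 + (-4 - 6*(12 - 3) + 2*(12 - 3)³) = (-30)²*711 + (-4 - 6*9 + 2*9³) = 900*711 + (-4 - 54 + 2*729) = 639900 + (-4 - 54 + 1458) = 639900 + 1400 = 641300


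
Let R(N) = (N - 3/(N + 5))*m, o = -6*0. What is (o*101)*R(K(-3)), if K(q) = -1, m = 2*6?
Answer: 0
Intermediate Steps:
m = 12
o = 0
R(N) = -36/(5 + N) + 12*N (R(N) = (N - 3/(N + 5))*12 = (N - 3/(5 + N))*12 = -36/(5 + N) + 12*N)
(o*101)*R(K(-3)) = (0*101)*(12*(-3 + (-1)**2 + 5*(-1))/(5 - 1)) = 0*(12*(-3 + 1 - 5)/4) = 0*(12*(1/4)*(-7)) = 0*(-21) = 0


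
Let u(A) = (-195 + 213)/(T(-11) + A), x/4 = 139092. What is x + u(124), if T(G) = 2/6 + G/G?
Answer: 104597211/188 ≈ 5.5637e+5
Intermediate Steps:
T(G) = 4/3 (T(G) = 2*(⅙) + 1 = ⅓ + 1 = 4/3)
x = 556368 (x = 4*139092 = 556368)
u(A) = 18/(4/3 + A) (u(A) = (-195 + 213)/(4/3 + A) = 18/(4/3 + A))
x + u(124) = 556368 + 54/(4 + 3*124) = 556368 + 54/(4 + 372) = 556368 + 54/376 = 556368 + 54*(1/376) = 556368 + 27/188 = 104597211/188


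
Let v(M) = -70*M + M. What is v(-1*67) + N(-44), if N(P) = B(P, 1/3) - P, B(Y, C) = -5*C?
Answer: 13996/3 ≈ 4665.3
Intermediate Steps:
N(P) = -5/3 - P
v(M) = -69*M
v(-1*67) + N(-44) = -(-69)*67 + (-5/3 - 1*(-44)) = -69*(-67) + (-5/3 + 44) = 4623 + 127/3 = 13996/3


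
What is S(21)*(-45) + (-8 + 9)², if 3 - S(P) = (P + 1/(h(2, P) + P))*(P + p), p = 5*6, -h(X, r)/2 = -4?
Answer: 1396064/29 ≈ 48140.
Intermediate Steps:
h(X, r) = 8 (h(X, r) = -2*(-4) = 8)
p = 30
S(P) = 3 - (30 + P)*(P + 1/(8 + P)) (S(P) = 3 - (P + 1/(8 + P))*(P + 30) = 3 - (P + 1/(8 + P))*(30 + P) = 3 - (30 + P)*(P + 1/(8 + P)))
S(21)*(-45) + (-8 + 9)² = ((-6 - 1*21³ - 238*21 - 38*21²)/(8 + 21))*(-45) + (-8 + 9)² = ((-6 - 1*9261 - 4998 - 38*441)/29)*(-45) + 1² = ((-6 - 9261 - 4998 - 16758)/29)*(-45) + 1 = ((1/29)*(-31023))*(-45) + 1 = -31023/29*(-45) + 1 = 1396035/29 + 1 = 1396064/29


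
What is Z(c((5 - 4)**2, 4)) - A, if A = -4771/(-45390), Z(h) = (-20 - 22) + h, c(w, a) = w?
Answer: -1865761/45390 ≈ -41.105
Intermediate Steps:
Z(h) = -42 + h
A = 4771/45390 (A = -4771*(-1/45390) = 4771/45390 ≈ 0.10511)
Z(c((5 - 4)**2, 4)) - A = (-42 + (5 - 4)**2) - 1*4771/45390 = (-42 + 1**2) - 4771/45390 = (-42 + 1) - 4771/45390 = -41 - 4771/45390 = -1865761/45390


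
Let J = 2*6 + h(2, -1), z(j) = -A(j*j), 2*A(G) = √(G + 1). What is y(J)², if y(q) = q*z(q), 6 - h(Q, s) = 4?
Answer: 9653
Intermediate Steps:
h(Q, s) = 2 (h(Q, s) = 6 - 1*4 = 6 - 4 = 2)
A(G) = √(1 + G)/2 (A(G) = √(G + 1)/2 = √(1 + G)/2)
z(j) = -√(1 + j²)/2 (z(j) = -√(1 + j*j)/2 = -√(1 + j²)/2)
J = 14 (J = 2*6 + 2 = 12 + 2 = 14)
y(q) = -q*√(1 + q²)/2 (y(q) = q*(-√(1 + q²)/2) = -q*√(1 + q²)/2)
y(J)² = (-½*14*√(1 + 14²))² = (-½*14*√(1 + 196))² = (-½*14*√197)² = (-7*√197)² = 9653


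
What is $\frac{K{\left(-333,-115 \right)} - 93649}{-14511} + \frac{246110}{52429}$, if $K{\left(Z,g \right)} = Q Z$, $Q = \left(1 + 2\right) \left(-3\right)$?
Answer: $\frac{8324095918}{760797219} \approx 10.941$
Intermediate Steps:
$Q = -9$ ($Q = 3 \left(-3\right) = -9$)
$K{\left(Z,g \right)} = - 9 Z$
$\frac{K{\left(-333,-115 \right)} - 93649}{-14511} + \frac{246110}{52429} = \frac{\left(-9\right) \left(-333\right) - 93649}{-14511} + \frac{246110}{52429} = \left(2997 - 93649\right) \left(- \frac{1}{14511}\right) + 246110 \cdot \frac{1}{52429} = \left(-90652\right) \left(- \frac{1}{14511}\right) + \frac{246110}{52429} = \frac{90652}{14511} + \frac{246110}{52429} = \frac{8324095918}{760797219}$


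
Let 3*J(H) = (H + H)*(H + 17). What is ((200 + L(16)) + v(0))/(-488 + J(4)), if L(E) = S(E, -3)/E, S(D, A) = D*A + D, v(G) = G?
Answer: -11/24 ≈ -0.45833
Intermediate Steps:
J(H) = 2*H*(17 + H)/3 (J(H) = ((H + H)*(H + 17))/3 = ((2*H)*(17 + H))/3 = (2*H*(17 + H))/3 = 2*H*(17 + H)/3)
S(D, A) = D + A*D (S(D, A) = A*D + D = D + A*D)
L(E) = -2 (L(E) = (E*(1 - 3))/E = (E*(-2))/E = (-2*E)/E = -2)
((200 + L(16)) + v(0))/(-488 + J(4)) = ((200 - 2) + 0)/(-488 + (2/3)*4*(17 + 4)) = (198 + 0)/(-488 + (2/3)*4*21) = 198/(-488 + 56) = 198/(-432) = 198*(-1/432) = -11/24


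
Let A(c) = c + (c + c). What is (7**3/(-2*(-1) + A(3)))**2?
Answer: 117649/121 ≈ 972.31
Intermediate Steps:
A(c) = 3*c (A(c) = c + 2*c = 3*c)
(7**3/(-2*(-1) + A(3)))**2 = (7**3/(-2*(-1) + 3*3))**2 = (343/(2 + 9))**2 = (343/11)**2 = 117649/121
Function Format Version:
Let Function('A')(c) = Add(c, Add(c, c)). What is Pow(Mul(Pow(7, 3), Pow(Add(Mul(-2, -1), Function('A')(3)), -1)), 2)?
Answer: Rational(117649, 121) ≈ 972.31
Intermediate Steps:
Function('A')(c) = Mul(3, c) (Function('A')(c) = Add(c, Mul(2, c)) = Mul(3, c))
Pow(Mul(Pow(7, 3), Pow(Add(Mul(-2, -1), Function('A')(3)), -1)), 2) = Pow(Mul(Pow(7, 3), Pow(Add(Mul(-2, -1), Mul(3, 3)), -1)), 2) = Pow(Mul(343, Pow(Add(2, 9), -1)), 2) = Pow(Mul(343, Pow(11, -1)), 2) = Pow(Mul(343, Rational(1, 11)), 2) = Pow(Rational(343, 11), 2) = Rational(117649, 121)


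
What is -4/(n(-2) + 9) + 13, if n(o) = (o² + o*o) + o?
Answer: 191/15 ≈ 12.733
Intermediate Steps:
n(o) = o + 2*o² (n(o) = (o² + o²) + o = 2*o² + o = o + 2*o²)
-4/(n(-2) + 9) + 13 = -4/(-2*(1 + 2*(-2)) + 9) + 13 = -4/(-2*(1 - 4) + 9) + 13 = -4/(-2*(-3) + 9) + 13 = -4/(6 + 9) + 13 = -4/15 + 13 = 191/15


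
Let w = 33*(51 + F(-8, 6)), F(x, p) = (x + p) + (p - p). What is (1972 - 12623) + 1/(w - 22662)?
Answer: -224150296/21045 ≈ -10651.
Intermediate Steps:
F(x, p) = p + x (F(x, p) = (p + x) + 0 = p + x)
w = 1617 (w = 33*(51 + (6 - 8)) = 33*(51 - 2) = 33*49 = 1617)
(1972 - 12623) + 1/(w - 22662) = (1972 - 12623) + 1/(1617 - 22662) = -10651 + 1/(-21045) = -10651 - 1/21045 = -224150296/21045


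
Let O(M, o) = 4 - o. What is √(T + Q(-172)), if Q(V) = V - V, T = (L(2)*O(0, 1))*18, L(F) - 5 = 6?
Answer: 3*√66 ≈ 24.372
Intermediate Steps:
L(F) = 11 (L(F) = 5 + 6 = 11)
T = 594 (T = (11*(4 - 1*1))*18 = (11*(4 - 1))*18 = (11*3)*18 = 33*18 = 594)
Q(V) = 0
√(T + Q(-172)) = √(594 + 0) = √594 = 3*√66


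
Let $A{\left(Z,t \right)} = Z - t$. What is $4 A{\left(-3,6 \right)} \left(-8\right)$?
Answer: $288$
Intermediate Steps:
$4 A{\left(-3,6 \right)} \left(-8\right) = 4 \left(-3 - 6\right) \left(-8\right) = 4 \left(-9\right) \left(-8\right) = \left(-36\right) \left(-8\right) = 288$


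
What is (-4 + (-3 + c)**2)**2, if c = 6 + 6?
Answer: 5929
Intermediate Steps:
c = 12
(-4 + (-3 + c)**2)**2 = (-4 + (-3 + 12)**2)**2 = (-4 + 9**2)**2 = (-4 + 81)**2 = 77**2 = 5929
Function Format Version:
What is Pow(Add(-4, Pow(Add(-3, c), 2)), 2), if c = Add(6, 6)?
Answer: 5929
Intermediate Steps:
c = 12
Pow(Add(-4, Pow(Add(-3, c), 2)), 2) = Pow(Add(-4, Pow(Add(-3, 12), 2)), 2) = Pow(Add(-4, Pow(9, 2)), 2) = Pow(Add(-4, 81), 2) = Pow(77, 2) = 5929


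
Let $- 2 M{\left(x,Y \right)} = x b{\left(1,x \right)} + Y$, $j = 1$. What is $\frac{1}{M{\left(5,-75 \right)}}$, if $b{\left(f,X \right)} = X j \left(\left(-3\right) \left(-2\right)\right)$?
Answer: $- \frac{2}{75} \approx -0.026667$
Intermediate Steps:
$b{\left(f,X \right)} = 6 X$ ($b{\left(f,X \right)} = X 1 \left(\left(-3\right) \left(-2\right)\right) = X 6 = 6 X$)
$M{\left(x,Y \right)} = - 3 x^{2} - \frac{Y}{2}$ ($M{\left(x,Y \right)} = - \frac{x 6 x + Y}{2} = - \frac{6 x^{2} + Y}{2} = - \frac{Y + 6 x^{2}}{2} = - 3 x^{2} - \frac{Y}{2}$)
$\frac{1}{M{\left(5,-75 \right)}} = \frac{1}{- 3 \cdot 5^{2} - - \frac{75}{2}} = \frac{1}{\left(-3\right) 25 + \frac{75}{2}} = \frac{1}{-75 + \frac{75}{2}} = \frac{1}{- \frac{75}{2}} = - \frac{2}{75}$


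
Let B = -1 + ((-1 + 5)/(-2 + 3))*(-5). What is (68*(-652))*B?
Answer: 931056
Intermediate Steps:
B = -21 (B = -1 + (4/1)*(-5) = -1 + (4*1)*(-5) = -1 + 4*(-5) = -1 - 20 = -21)
(68*(-652))*B = (68*(-652))*(-21) = -44336*(-21) = 931056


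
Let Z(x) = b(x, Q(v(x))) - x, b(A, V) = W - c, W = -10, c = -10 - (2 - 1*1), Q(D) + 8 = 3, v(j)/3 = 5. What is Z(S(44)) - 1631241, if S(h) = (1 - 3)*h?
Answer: -1631152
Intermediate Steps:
v(j) = 15 (v(j) = 3*5 = 15)
Q(D) = -5 (Q(D) = -8 + 3 = -5)
c = -11 (c = -10 - (2 - 1) = -10 - 1*1 = -10 - 1 = -11)
S(h) = -2*h
b(A, V) = 1 (b(A, V) = -10 - 1*(-11) = -10 + 11 = 1)
Z(x) = 1 - x
Z(S(44)) - 1631241 = (1 - (-2)*44) - 1631241 = (1 - 1*(-88)) - 1631241 = (1 + 88) - 1631241 = 89 - 1631241 = -1631152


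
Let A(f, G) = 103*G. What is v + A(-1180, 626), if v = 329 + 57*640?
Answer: 101287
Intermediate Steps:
v = 36809 (v = 329 + 36480 = 36809)
v + A(-1180, 626) = 36809 + 103*626 = 36809 + 64478 = 101287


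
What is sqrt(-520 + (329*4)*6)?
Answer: 4*sqrt(461) ≈ 85.884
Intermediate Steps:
sqrt(-520 + (329*4)*6) = sqrt(-520 + 1316*6) = sqrt(-520 + 7896) = sqrt(7376) = 4*sqrt(461)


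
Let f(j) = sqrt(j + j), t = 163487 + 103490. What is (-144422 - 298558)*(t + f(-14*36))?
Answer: -118265471460 - 5315760*I*sqrt(7) ≈ -1.1827e+11 - 1.4064e+7*I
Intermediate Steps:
t = 266977
f(j) = sqrt(2)*sqrt(j) (f(j) = sqrt(2*j) = sqrt(2)*sqrt(j))
(-144422 - 298558)*(t + f(-14*36)) = (-144422 - 298558)*(266977 + sqrt(2)*sqrt(-14*36)) = -442980*(266977 + sqrt(2)*sqrt(-504)) = -442980*(266977 + sqrt(2)*(6*I*sqrt(14))) = -442980*(266977 + 12*I*sqrt(7)) = -118265471460 - 5315760*I*sqrt(7)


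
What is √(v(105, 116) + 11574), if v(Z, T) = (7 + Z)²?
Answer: √24118 ≈ 155.30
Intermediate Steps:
√(v(105, 116) + 11574) = √((7 + 105)² + 11574) = √(112² + 11574) = √(12544 + 11574) = √24118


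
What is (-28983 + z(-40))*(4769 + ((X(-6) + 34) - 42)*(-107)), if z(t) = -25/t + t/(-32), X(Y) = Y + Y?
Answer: -1601844741/8 ≈ -2.0023e+8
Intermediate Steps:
X(Y) = 2*Y
z(t) = -25/t - t/32 (z(t) = -25/t + t*(-1/32) = -25/t - t/32)
(-28983 + z(-40))*(4769 + ((X(-6) + 34) - 42)*(-107)) = (-28983 + (-25/(-40) - 1/32*(-40)))*(4769 + ((2*(-6) + 34) - 42)*(-107)) = (-28983 + (-25*(-1/40) + 5/4))*(4769 + ((-12 + 34) - 42)*(-107)) = (-28983 + (5/8 + 5/4))*(4769 + (22 - 42)*(-107)) = (-28983 + 15/8)*(4769 - 20*(-107)) = -231849*(4769 + 2140)/8 = -231849/8*6909 = -1601844741/8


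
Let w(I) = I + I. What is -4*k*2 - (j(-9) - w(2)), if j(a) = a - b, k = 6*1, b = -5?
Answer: -40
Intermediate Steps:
w(I) = 2*I
k = 6
j(a) = 5 + a (j(a) = a - 1*(-5) = a + 5 = 5 + a)
-4*k*2 - (j(-9) - w(2)) = -4*6*2 - ((5 - 9) - 2*2) = -24*2 - (-4 - 1*4) = -48 - (-4 - 4) = -48 - 1*(-8) = -48 + 8 = -40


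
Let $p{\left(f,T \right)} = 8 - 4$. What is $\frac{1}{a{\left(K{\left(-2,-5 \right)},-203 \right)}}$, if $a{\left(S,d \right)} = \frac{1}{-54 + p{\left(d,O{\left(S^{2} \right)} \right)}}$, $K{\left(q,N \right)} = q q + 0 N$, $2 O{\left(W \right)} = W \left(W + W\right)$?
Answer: $-50$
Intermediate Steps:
$O{\left(W \right)} = W^{2}$ ($O{\left(W \right)} = \frac{W \left(W + W\right)}{2} = \frac{W 2 W}{2} = \frac{2 W^{2}}{2} = W^{2}$)
$p{\left(f,T \right)} = 4$
$K{\left(q,N \right)} = q^{2}$ ($K{\left(q,N \right)} = q^{2} + 0 = q^{2}$)
$a{\left(S,d \right)} = - \frac{1}{50}$ ($a{\left(S,d \right)} = \frac{1}{-54 + 4} = \frac{1}{-50} = - \frac{1}{50}$)
$\frac{1}{a{\left(K{\left(-2,-5 \right)},-203 \right)}} = \frac{1}{- \frac{1}{50}} = -50$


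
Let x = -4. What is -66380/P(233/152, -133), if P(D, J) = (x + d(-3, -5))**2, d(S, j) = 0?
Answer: -16595/4 ≈ -4148.8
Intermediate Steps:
P(D, J) = 16 (P(D, J) = (-4 + 0)**2 = (-4)**2 = 16)
-66380/P(233/152, -133) = -66380/16 = -66380*1/16 = -16595/4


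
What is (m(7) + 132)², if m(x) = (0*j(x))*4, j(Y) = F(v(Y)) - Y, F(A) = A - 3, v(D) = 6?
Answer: 17424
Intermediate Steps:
F(A) = -3 + A
j(Y) = 3 - Y (j(Y) = (-3 + 6) - Y = 3 - Y)
m(x) = 0 (m(x) = (0*(3 - x))*4 = 0*4 = 0)
(m(7) + 132)² = (0 + 132)² = 132² = 17424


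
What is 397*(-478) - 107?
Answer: -189873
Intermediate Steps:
397*(-478) - 107 = -189766 - 107 = -189873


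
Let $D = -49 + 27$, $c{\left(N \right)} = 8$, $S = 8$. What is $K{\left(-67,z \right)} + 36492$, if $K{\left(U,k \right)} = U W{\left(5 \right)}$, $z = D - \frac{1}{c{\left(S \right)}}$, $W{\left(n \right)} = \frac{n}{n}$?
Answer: $36425$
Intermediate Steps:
$D = -22$
$W{\left(n \right)} = 1$
$z = - \frac{177}{8}$ ($z = -22 - \frac{1}{8} = - \frac{177}{8} \approx -22.125$)
$K{\left(U,k \right)} = U$ ($K{\left(U,k \right)} = U 1 = U$)
$K{\left(-67,z \right)} + 36492 = -67 + 36492 = 36425$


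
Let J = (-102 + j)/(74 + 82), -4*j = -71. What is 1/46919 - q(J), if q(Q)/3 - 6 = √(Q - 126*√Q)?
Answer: -844541/46919 - √(-13143 - 19656*I*√13143)/52 ≈ -38.353 + 20.472*I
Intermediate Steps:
j = 71/4 (j = -¼*(-71) = 71/4 ≈ 17.750)
J = -337/624 (J = (-102 + 71/4)/(74 + 82) = -337/4/156 = -337/4*1/156 = -337/624 ≈ -0.54006)
q(Q) = 18 + 3*√(Q - 126*√Q)
1/46919 - q(J) = 1/46919 - (18 + 3*√(-337/624 - 21*I*√13143/26)) = 1/46919 + (-18 - 3*√(-337/624 - 21*I*√13143/26)) = -844541/46919 - 3*√(-337/624 - 21*I*√13143/26)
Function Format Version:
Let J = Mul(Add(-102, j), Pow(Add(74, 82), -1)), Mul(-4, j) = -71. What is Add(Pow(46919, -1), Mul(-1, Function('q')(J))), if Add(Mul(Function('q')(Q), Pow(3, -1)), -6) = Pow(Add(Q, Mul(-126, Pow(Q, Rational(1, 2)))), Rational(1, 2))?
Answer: Add(Rational(-844541, 46919), Mul(Rational(-1, 52), Pow(Add(-13143, Mul(-19656, I, Pow(13143, Rational(1, 2)))), Rational(1, 2)))) ≈ Add(-38.353, Mul(20.472, I))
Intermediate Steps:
j = Rational(71, 4) (j = Mul(Rational(-1, 4), -71) = Rational(71, 4) ≈ 17.750)
J = Rational(-337, 624) (J = Mul(Add(-102, Rational(71, 4)), Pow(Add(74, 82), -1)) = Mul(Rational(-337, 4), Pow(156, -1)) = Mul(Rational(-337, 4), Rational(1, 156)) = Rational(-337, 624) ≈ -0.54006)
Function('q')(Q) = Add(18, Mul(3, Pow(Add(Q, Mul(-126, Pow(Q, Rational(1, 2)))), Rational(1, 2))))
Add(Pow(46919, -1), Mul(-1, Function('q')(J))) = Add(Pow(46919, -1), Mul(-1, Add(18, Mul(3, Pow(Add(Rational(-337, 624), Mul(-126, Pow(Rational(-337, 624), Rational(1, 2)))), Rational(1, 2)))))) = Add(Rational(1, 46919), Mul(-1, Add(18, Mul(3, Pow(Add(Rational(-337, 624), Mul(-126, Mul(Rational(1, 156), I, Pow(13143, Rational(1, 2))))), Rational(1, 2)))))) = Add(Rational(1, 46919), Mul(-1, Add(18, Mul(3, Pow(Add(Rational(-337, 624), Mul(Rational(-21, 26), I, Pow(13143, Rational(1, 2)))), Rational(1, 2)))))) = Add(Rational(1, 46919), Add(-18, Mul(-3, Pow(Add(Rational(-337, 624), Mul(Rational(-21, 26), I, Pow(13143, Rational(1, 2)))), Rational(1, 2))))) = Add(Rational(-844541, 46919), Mul(-3, Pow(Add(Rational(-337, 624), Mul(Rational(-21, 26), I, Pow(13143, Rational(1, 2)))), Rational(1, 2))))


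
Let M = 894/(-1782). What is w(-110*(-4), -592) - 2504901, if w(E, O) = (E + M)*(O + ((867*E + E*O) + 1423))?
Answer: 15158766664/297 ≈ 5.1040e+7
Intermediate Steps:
M = -149/297 (M = 894*(-1/1782) = -149/297 ≈ -0.50168)
w(E, O) = (-149/297 + E)*(1423 + O + 867*E + E*O) (w(E, O) = (E - 149/297)*(O + ((867*E + E*O) + 1423)) = (-149/297 + E)*(O + (1423 + 867*E + E*O)) = (-149/297 + E)*(1423 + O + 867*E + E*O))
w(-110*(-4), -592) - 2504901 = (-212027/297 + 867*(-110*(-4))² - 149/297*(-592) + 97816*(-110*(-4))/99 - 592*(-110*(-4))² + (148/297)*(-110*(-4))*(-592)) - 2504901 = (-212027/297 + 867*440² + 88208/297 + (97816/99)*440 - 592*440² + (148/297)*440*(-592)) - 2504901 = (-212027/297 + 867*193600 + 88208/297 + 3912640/9 - 592*193600 - 3504640/27) - 2504901 = (-212027/297 + 167851200 + 88208/297 + 3912640/9 - 114611200 - 3504640/27) - 2504901 = 15902722261/297 - 2504901 = 15158766664/297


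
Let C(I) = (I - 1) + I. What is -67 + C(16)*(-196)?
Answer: -6143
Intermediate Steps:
C(I) = -1 + 2*I (C(I) = (-1 + I) + I = -1 + 2*I)
-67 + C(16)*(-196) = -67 + (-1 + 2*16)*(-196) = -67 + (-1 + 32)*(-196) = -67 + 31*(-196) = -67 - 6076 = -6143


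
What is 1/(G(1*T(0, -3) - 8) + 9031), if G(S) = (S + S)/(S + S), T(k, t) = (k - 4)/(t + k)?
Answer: 1/9032 ≈ 0.00011072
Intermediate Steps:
T(k, t) = (-4 + k)/(k + t)
G(S) = 1 (G(S) = (2*S)/((2*S)) = (2*S)*(1/(2*S)) = 1)
1/(G(1*T(0, -3) - 8) + 9031) = 1/(1 + 9031) = 1/9032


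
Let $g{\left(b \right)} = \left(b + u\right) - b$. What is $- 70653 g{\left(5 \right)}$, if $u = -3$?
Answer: $211959$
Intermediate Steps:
$g{\left(b \right)} = -3$ ($g{\left(b \right)} = \left(b - 3\right) - b = \left(-3 + b\right) - b = -3$)
$- 70653 g{\left(5 \right)} = \left(-70653\right) \left(-3\right) = 211959$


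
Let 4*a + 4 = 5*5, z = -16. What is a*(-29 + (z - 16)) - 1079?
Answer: -5597/4 ≈ -1399.3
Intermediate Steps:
a = 21/4 (a = -1 + (5*5)/4 = -1 + (1/4)*25 = -1 + 25/4 = 21/4 ≈ 5.2500)
a*(-29 + (z - 16)) - 1079 = 21*(-29 + (-16 - 16))/4 - 1079 = 21*(-29 - 32)/4 - 1079 = (21/4)*(-61) - 1079 = -1281/4 - 1079 = -5597/4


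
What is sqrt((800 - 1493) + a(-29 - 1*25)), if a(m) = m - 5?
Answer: 4*I*sqrt(47) ≈ 27.423*I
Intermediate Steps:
a(m) = -5 + m
sqrt((800 - 1493) + a(-29 - 1*25)) = sqrt((800 - 1493) + (-5 + (-29 - 1*25))) = sqrt(-693 + (-5 + (-29 - 25))) = sqrt(-693 + (-5 - 54)) = sqrt(-693 - 59) = sqrt(-752) = 4*I*sqrt(47)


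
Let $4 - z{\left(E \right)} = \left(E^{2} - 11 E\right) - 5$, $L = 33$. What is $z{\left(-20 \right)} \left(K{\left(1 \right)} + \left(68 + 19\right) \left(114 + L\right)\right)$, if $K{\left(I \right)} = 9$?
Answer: $-7819578$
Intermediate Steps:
$z{\left(E \right)} = 9 - E^{2} + 11 E$ ($z{\left(E \right)} = 4 - \left(\left(E^{2} - 11 E\right) - 5\right) = 4 - \left(-5 + E^{2} - 11 E\right) = 4 + \left(5 - E^{2} + 11 E\right) = 9 - E^{2} + 11 E$)
$z{\left(-20 \right)} \left(K{\left(1 \right)} + \left(68 + 19\right) \left(114 + L\right)\right) = \left(9 - \left(-20\right)^{2} + 11 \left(-20\right)\right) \left(9 + \left(68 + 19\right) \left(114 + 33\right)\right) = \left(9 - 400 - 220\right) \left(9 + 87 \cdot 147\right) = \left(9 - 400 - 220\right) \left(9 + 12789\right) = \left(-611\right) 12798 = -7819578$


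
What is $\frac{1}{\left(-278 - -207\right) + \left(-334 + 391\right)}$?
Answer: $- \frac{1}{14} \approx -0.071429$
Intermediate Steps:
$\frac{1}{\left(-278 - -207\right) + \left(-334 + 391\right)} = \frac{1}{\left(-278 + 207\right) + 57} = \frac{1}{-71 + 57} = \frac{1}{-14} = - \frac{1}{14}$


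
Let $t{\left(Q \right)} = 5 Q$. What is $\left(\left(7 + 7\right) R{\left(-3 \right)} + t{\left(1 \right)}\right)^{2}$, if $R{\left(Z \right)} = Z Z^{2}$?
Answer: $139129$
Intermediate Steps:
$R{\left(Z \right)} = Z^{3}$
$\left(\left(7 + 7\right) R{\left(-3 \right)} + t{\left(1 \right)}\right)^{2} = \left(\left(7 + 7\right) \left(-3\right)^{3} + 5 \cdot 1\right)^{2} = \left(14 \left(-27\right) + 5\right)^{2} = \left(-378 + 5\right)^{2} = \left(-373\right)^{2} = 139129$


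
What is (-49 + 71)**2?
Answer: 484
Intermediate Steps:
(-49 + 71)**2 = 22**2 = 484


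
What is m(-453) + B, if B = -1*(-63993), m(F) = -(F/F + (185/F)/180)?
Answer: 1043581573/16308 ≈ 63992.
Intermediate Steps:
m(F) = -1 - 37/(36*F) (m(F) = -(1 + (185/F)*(1/180)) = -(1 + 37/(36*F)) = -1 - 37/(36*F))
B = 63993
m(-453) + B = (-37/36 - 1*(-453))/(-453) + 63993 = -(-37/36 + 453)/453 + 63993 = -1/453*16271/36 + 63993 = -16271/16308 + 63993 = 1043581573/16308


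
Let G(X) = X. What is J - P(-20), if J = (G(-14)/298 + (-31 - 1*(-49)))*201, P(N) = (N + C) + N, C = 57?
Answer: 535142/149 ≈ 3591.6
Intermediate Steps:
P(N) = 57 + 2*N (P(N) = (N + 57) + N = (57 + N) + N = 57 + 2*N)
J = 537675/149 (J = (-14/298 + (-31 - 1*(-49)))*201 = (-14*1/298 + (-31 + 49))*201 = (-7/149 + 18)*201 = (2675/149)*201 = 537675/149 ≈ 3608.6)
J - P(-20) = 537675/149 - (57 + 2*(-20)) = 537675/149 - (57 - 40) = 537675/149 - 1*17 = 537675/149 - 17 = 535142/149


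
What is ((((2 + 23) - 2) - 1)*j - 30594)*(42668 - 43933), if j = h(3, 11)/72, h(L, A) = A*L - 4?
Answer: 1392847225/36 ≈ 3.8690e+7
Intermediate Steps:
h(L, A) = -4 + A*L
j = 29/72 (j = (-4 + 11*3)/72 = (-4 + 33)*(1/72) = 29*(1/72) = 29/72 ≈ 0.40278)
((((2 + 23) - 2) - 1)*j - 30594)*(42668 - 43933) = ((((2 + 23) - 2) - 1)*(29/72) - 30594)*(42668 - 43933) = (((25 - 2) - 1)*(29/72) - 30594)*(-1265) = ((23 - 1)*(29/72) - 30594)*(-1265) = (22*(29/72) - 30594)*(-1265) = (319/36 - 30594)*(-1265) = -1101065/36*(-1265) = 1392847225/36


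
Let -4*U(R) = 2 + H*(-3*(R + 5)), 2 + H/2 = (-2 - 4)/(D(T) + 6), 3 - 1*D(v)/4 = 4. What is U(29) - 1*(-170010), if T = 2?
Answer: 339509/2 ≈ 1.6975e+5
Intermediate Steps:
D(v) = -4 (D(v) = 12 - 4*4 = 12 - 16 = -4)
H = -10 (H = -4 + 2*((-2 - 4)/(-4 + 6)) = -4 + 2*(-6/2) = -4 + 2*(-6*½) = -4 + 2*(-3) = -4 - 6 = -10)
U(R) = -38 - 15*R/2 (U(R) = -(2 - (-30)*(R + 5))/4 = -(2 - (-30)*(5 + R))/4 = -(2 - 10*(-15 - 3*R))/4 = -(2 + (150 + 30*R))/4 = -(152 + 30*R)/4 = -38 - 15*R/2)
U(29) - 1*(-170010) = (-38 - 15/2*29) - 1*(-170010) = (-38 - 435/2) + 170010 = -511/2 + 170010 = 339509/2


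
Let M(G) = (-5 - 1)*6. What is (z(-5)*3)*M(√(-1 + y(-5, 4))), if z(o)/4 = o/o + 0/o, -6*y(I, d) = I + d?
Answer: -432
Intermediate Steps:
y(I, d) = -I/6 - d/6 (y(I, d) = -(I + d)/6 = -I/6 - d/6)
z(o) = 4 (z(o) = 4*(o/o + 0/o) = 4*(1 + 0) = 4*1 = 4)
M(G) = -36 (M(G) = -6*6 = -36)
(z(-5)*3)*M(√(-1 + y(-5, 4))) = (4*3)*(-36) = 12*(-36) = -432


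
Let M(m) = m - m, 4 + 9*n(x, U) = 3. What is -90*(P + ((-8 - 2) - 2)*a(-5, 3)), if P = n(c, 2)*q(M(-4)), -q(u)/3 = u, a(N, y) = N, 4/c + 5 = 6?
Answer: -5400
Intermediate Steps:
c = 4 (c = 4/(-5 + 6) = 4/1 = 4*1 = 4)
n(x, U) = -⅑ (n(x, U) = -4/9 + (⅑)*3 = -4/9 + ⅓ = -⅑)
M(m) = 0
q(u) = -3*u
P = 0 (P = -(-1)*0/3 = -⅑*0 = 0)
-90*(P + ((-8 - 2) - 2)*a(-5, 3)) = -90*(0 + ((-8 - 2) - 2)*(-5)) = -90*(0 + (-10 - 2)*(-5)) = -90*(0 - 12*(-5)) = -90*(0 + 60) = -90*60 = -5400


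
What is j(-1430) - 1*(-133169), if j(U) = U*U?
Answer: 2178069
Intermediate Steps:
j(U) = U**2
j(-1430) - 1*(-133169) = (-1430)**2 - 1*(-133169) = 2044900 + 133169 = 2178069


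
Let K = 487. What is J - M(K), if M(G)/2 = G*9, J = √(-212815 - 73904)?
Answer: -8766 + I*√286719 ≈ -8766.0 + 535.46*I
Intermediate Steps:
J = I*√286719 (J = √(-286719) = I*√286719 ≈ 535.46*I)
M(G) = 18*G (M(G) = 2*(G*9) = 2*(9*G) = 18*G)
J - M(K) = I*√286719 - 18*487 = I*√286719 - 1*8766 = I*√286719 - 8766 = -8766 + I*√286719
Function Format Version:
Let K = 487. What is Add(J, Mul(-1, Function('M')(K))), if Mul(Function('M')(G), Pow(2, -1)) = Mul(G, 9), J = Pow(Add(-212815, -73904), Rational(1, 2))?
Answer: Add(-8766, Mul(I, Pow(286719, Rational(1, 2)))) ≈ Add(-8766.0, Mul(535.46, I))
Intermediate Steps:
J = Mul(I, Pow(286719, Rational(1, 2))) (J = Pow(-286719, Rational(1, 2)) = Mul(I, Pow(286719, Rational(1, 2))) ≈ Mul(535.46, I))
Function('M')(G) = Mul(18, G) (Function('M')(G) = Mul(2, Mul(G, 9)) = Mul(2, Mul(9, G)) = Mul(18, G))
Add(J, Mul(-1, Function('M')(K))) = Add(Mul(I, Pow(286719, Rational(1, 2))), Mul(-1, Mul(18, 487))) = Add(Mul(I, Pow(286719, Rational(1, 2))), Mul(-1, 8766)) = Add(Mul(I, Pow(286719, Rational(1, 2))), -8766) = Add(-8766, Mul(I, Pow(286719, Rational(1, 2))))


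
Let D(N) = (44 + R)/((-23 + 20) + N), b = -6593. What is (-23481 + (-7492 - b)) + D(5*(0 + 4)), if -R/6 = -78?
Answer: -413948/17 ≈ -24350.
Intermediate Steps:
R = 468 (R = -6*(-78) = 468)
D(N) = 512/(-3 + N) (D(N) = (44 + 468)/((-23 + 20) + N) = 512/(-3 + N))
(-23481 + (-7492 - b)) + D(5*(0 + 4)) = (-23481 + (-7492 - 1*(-6593))) + 512/(-3 + 5*(0 + 4)) = (-23481 + (-7492 + 6593)) + 512/(-3 + 5*4) = (-23481 - 899) + 512/(-3 + 20) = -24380 + 512/17 = -413948/17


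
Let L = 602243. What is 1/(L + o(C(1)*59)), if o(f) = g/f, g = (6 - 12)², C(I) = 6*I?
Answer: 59/35532343 ≈ 1.6605e-6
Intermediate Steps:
g = 36 (g = (-6)² = 36)
o(f) = 36/f
1/(L + o(C(1)*59)) = 1/(602243 + 36/(((6*1)*59))) = 1/(602243 + 36/((6*59))) = 1/(602243 + 36/354) = 1/(602243 + 36*(1/354)) = 1/(602243 + 6/59) = 1/(35532343/59) = 59/35532343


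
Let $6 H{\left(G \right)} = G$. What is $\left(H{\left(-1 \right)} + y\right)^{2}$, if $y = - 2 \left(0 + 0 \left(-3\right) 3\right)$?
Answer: $\frac{1}{36} \approx 0.027778$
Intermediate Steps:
$H{\left(G \right)} = \frac{G}{6}$
$y = 0$ ($y = - 2 \left(0 + 0 \cdot 3\right) = - 2 \left(0 + 0\right) = \left(-2\right) 0 = 0$)
$\left(H{\left(-1 \right)} + y\right)^{2} = \left(\frac{1}{6} \left(-1\right) + 0\right)^{2} = \left(- \frac{1}{6} + 0\right)^{2} = \left(- \frac{1}{6}\right)^{2} = \frac{1}{36}$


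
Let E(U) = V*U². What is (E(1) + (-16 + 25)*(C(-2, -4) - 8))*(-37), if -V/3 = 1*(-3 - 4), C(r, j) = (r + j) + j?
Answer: 5217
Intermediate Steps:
C(r, j) = r + 2*j (C(r, j) = (j + r) + j = r + 2*j)
V = 21 (V = -3*(-3 - 4) = -3*(-7) = 21)
E(U) = 21*U²
(E(1) + (-16 + 25)*(C(-2, -4) - 8))*(-37) = (21*1² + (-16 + 25)*((-2 + 2*(-4)) - 8))*(-37) = (21*1 + 9*((-2 - 8) - 8))*(-37) = (21 + 9*(-10 - 8))*(-37) = (21 + 9*(-18))*(-37) = (21 - 162)*(-37) = -141*(-37) = 5217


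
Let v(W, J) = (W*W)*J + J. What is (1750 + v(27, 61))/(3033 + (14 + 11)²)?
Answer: 23140/1829 ≈ 12.652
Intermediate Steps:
v(W, J) = J + J*W² (v(W, J) = W²*J + J = J*W² + J = J + J*W²)
(1750 + v(27, 61))/(3033 + (14 + 11)²) = (1750 + 61*(1 + 27²))/(3033 + (14 + 11)²) = (1750 + 61*(1 + 729))/(3033 + 25²) = (1750 + 61*730)/(3033 + 625) = (1750 + 44530)/3658 = 46280*(1/3658) = 23140/1829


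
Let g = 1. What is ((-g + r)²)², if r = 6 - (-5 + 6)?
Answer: 256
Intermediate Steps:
r = 5 (r = 6 - 1*1 = 6 - 1 = 5)
((-g + r)²)² = ((-1*1 + 5)²)² = ((-1 + 5)²)² = (4²)² = 16² = 256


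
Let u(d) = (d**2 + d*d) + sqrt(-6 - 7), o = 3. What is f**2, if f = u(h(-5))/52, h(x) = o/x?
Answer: -7801/1690000 + 9*I*sqrt(13)/16900 ≈ -0.004616 + 0.0019201*I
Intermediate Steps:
h(x) = 3/x
u(d) = 2*d**2 + I*sqrt(13) (u(d) = (d**2 + d**2) + sqrt(-13) = 2*d**2 + I*sqrt(13))
f = 9/650 + I*sqrt(13)/52 (f = (2*(3/(-5))**2 + I*sqrt(13))/52 = (2*(3*(-1/5))**2 + I*sqrt(13))*(1/52) = (2*(-3/5)**2 + I*sqrt(13))*(1/52) = (2*(9/25) + I*sqrt(13))*(1/52) = (18/25 + I*sqrt(13))*(1/52) = 9/650 + I*sqrt(13)/52 ≈ 0.013846 + 0.069337*I)
f**2 = (9/650 + I*sqrt(13)/52)**2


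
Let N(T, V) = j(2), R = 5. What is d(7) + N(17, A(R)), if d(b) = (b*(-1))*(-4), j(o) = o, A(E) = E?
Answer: 30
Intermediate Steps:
N(T, V) = 2
d(b) = 4*b (d(b) = -b*(-4) = 4*b)
d(7) + N(17, A(R)) = 4*7 + 2 = 28 + 2 = 30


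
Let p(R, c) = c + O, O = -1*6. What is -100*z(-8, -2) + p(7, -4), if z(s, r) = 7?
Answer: -710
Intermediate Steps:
O = -6
p(R, c) = -6 + c (p(R, c) = c - 6 = -6 + c)
-100*z(-8, -2) + p(7, -4) = -100*7 + (-6 - 4) = -700 - 10 = -710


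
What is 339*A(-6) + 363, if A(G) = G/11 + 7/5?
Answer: 35898/55 ≈ 652.69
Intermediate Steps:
A(G) = 7/5 + G/11 (A(G) = G*(1/11) + 7*(1/5) = G/11 + 7/5 = 7/5 + G/11)
339*A(-6) + 363 = 339*(7/5 + (1/11)*(-6)) + 363 = 339*(7/5 - 6/11) + 363 = 339*(47/55) + 363 = 15933/55 + 363 = 35898/55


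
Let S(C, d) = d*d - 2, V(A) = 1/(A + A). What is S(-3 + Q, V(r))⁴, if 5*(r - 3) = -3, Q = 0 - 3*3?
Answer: 1613227676641/110075314176 ≈ 14.656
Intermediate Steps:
Q = -9 (Q = 0 - 9 = -9)
r = 12/5 (r = 3 + (⅕)*(-3) = 3 - ⅗ = 12/5 ≈ 2.4000)
V(A) = 1/(2*A)
S(C, d) = -2 + d² (S(C, d) = d² - 2 = -2 + d²)
S(-3 + Q, V(r))⁴ = (-2 + (1/(2*(12/5)))²)⁴ = (-2 + ((½)*(5/12))²)⁴ = (-2 + (5/24)²)⁴ = (-2 + 25/576)⁴ = (-1127/576)⁴ = 1613227676641/110075314176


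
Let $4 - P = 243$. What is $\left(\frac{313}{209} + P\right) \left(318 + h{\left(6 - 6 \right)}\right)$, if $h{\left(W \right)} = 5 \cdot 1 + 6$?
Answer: $- \frac{16330902}{209} \approx -78138.0$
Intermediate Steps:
$P = -239$ ($P = 4 - 243 = -239$)
$h{\left(W \right)} = 11$ ($h{\left(W \right)} = 5 + 6 = 11$)
$\left(\frac{313}{209} + P\right) \left(318 + h{\left(6 - 6 \right)}\right) = \left(\frac{313}{209} - 239\right) \left(318 + 11\right) = \left(313 \cdot \frac{1}{209} - 239\right) 329 = \left(\frac{313}{209} - 239\right) 329 = \left(- \frac{49638}{209}\right) 329 = - \frac{16330902}{209}$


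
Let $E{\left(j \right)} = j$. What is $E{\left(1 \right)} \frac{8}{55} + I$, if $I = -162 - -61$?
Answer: $- \frac{5547}{55} \approx -100.85$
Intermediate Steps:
$I = -101$ ($I = -162 + 61 = -101$)
$E{\left(1 \right)} \frac{8}{55} + I = 1 \cdot \frac{8}{55} - 101 = \frac{8}{55} - 101 = - \frac{5547}{55}$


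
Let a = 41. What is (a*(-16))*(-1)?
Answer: 656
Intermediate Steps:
(a*(-16))*(-1) = (41*(-16))*(-1) = -656*(-1) = 656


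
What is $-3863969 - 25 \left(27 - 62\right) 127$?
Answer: $-3752844$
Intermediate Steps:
$-3863969 - 25 \left(27 - 62\right) 127 = -3863969 - 25 \left(-35\right) 127 = -3863969 - \left(-875\right) 127 = -3863969 - -111125 = -3863969 + 111125 = -3752844$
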